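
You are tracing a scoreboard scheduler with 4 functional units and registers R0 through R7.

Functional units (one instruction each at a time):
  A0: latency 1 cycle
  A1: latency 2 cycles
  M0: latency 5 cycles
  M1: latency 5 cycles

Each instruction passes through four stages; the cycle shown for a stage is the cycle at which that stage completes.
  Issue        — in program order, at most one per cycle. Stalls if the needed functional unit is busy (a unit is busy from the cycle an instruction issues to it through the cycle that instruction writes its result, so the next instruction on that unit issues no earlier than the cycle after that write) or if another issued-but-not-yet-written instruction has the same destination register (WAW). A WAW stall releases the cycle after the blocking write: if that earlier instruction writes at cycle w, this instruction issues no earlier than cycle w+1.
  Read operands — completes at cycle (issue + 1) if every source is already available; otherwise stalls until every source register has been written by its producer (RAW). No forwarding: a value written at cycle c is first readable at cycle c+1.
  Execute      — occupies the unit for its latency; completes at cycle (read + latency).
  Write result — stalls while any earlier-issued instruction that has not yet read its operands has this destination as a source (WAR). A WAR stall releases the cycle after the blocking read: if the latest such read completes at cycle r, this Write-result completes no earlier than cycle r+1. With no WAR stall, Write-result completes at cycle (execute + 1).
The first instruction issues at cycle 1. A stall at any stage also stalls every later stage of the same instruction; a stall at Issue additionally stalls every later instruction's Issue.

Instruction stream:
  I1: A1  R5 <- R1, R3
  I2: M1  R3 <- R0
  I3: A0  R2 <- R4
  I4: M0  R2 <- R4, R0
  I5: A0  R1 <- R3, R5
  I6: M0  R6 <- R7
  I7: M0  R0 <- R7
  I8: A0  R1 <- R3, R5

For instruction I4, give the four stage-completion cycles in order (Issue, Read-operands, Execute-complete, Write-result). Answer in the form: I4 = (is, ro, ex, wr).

I4 = (7, 8, 13, 14)

[1] I1 issues→A1
[2] I1 reads, I2 issues→M1
[3] I2 reads, I3 issues→A0
[4] I1 exec-done, I3 reads
[5] I1 writes R5, I3 exec-done
[6] I3 writes R2
[7] I4 issues→M0
[8] I2 exec-done, I4 reads, I5 issues→A0
[9] I2 writes R3
[10] I5 reads
[11] I5 exec-done
[12] I5 writes R1
[13] I4 exec-done
[14] I4 writes R2
[15] I6 issues→M0
[16] I6 reads
[21] I6 exec-done
[22] I6 writes R6
[23] I7 issues→M0
[24] I7 reads, I8 issues→A0
[25] I8 reads
[26] I8 exec-done
[27] I8 writes R1
[29] I7 exec-done
[30] I7 writes R0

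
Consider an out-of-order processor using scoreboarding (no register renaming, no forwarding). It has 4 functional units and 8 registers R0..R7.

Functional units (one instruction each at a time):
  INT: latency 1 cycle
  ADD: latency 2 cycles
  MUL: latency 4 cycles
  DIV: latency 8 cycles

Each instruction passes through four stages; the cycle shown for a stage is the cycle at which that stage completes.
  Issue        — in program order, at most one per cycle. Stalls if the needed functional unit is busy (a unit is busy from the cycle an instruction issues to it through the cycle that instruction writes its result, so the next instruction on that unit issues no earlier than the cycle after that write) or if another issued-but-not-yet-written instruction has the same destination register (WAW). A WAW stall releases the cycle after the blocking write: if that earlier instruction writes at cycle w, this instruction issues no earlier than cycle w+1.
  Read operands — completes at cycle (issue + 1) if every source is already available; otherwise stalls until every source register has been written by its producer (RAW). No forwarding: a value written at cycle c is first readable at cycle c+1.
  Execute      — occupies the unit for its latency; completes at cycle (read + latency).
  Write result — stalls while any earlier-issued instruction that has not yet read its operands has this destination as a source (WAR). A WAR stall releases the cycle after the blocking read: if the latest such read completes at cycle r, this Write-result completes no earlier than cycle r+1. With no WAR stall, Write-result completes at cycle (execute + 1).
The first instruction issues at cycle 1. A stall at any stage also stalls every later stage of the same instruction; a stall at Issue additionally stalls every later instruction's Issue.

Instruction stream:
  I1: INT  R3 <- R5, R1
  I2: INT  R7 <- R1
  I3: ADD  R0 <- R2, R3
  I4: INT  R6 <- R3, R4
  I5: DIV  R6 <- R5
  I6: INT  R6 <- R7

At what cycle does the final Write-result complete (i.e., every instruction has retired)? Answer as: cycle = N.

cycle = 27

1) issue 1, read 2, done 3, write 4
2) issue 5, read 6, done 7, write 8  <struct: INT busy until I1 writes@4>
3) issue 6, read 7, done 9, write 10
4) issue 9, read 10, done 11, write 12  <struct: INT busy until I2 writes@8>
5) issue 13, read 14, done 22, write 23  <WAW R6: wait I4 write@12>
6) issue 24, read 25, done 26, write 27  <WAW R6: wait I5 write@23>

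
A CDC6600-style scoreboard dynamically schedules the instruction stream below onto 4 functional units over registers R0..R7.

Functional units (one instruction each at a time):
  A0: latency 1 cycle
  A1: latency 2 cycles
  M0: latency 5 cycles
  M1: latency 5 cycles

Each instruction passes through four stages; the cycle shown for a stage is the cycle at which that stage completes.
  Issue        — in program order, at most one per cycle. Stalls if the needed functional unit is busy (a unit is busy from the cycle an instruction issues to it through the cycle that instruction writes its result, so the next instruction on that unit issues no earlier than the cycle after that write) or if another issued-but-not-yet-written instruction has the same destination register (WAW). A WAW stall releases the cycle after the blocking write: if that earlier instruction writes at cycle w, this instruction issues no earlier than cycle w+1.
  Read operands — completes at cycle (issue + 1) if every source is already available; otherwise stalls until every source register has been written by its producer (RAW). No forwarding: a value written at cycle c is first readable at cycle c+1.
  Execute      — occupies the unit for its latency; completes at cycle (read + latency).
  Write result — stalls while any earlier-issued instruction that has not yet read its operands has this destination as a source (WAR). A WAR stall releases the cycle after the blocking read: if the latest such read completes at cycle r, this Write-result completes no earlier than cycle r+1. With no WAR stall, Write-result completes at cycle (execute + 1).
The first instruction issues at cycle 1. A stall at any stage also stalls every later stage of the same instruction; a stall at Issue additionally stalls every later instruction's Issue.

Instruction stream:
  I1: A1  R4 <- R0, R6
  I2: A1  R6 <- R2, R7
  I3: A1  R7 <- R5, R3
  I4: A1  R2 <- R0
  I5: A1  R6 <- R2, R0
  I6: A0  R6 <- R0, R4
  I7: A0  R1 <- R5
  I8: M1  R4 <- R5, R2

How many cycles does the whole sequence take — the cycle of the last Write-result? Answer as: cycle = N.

cycle = 38

[I1] 1/2/4/5
[I2] 6/7/9/10  (struct: A1 busy until I1 writes@5)
[I3] 11/12/14/15  (struct: A1 busy until I2 writes@10)
[I4] 16/17/19/20  (struct: A1 busy until I3 writes@15)
[I5] 21/22/24/25  (struct: A1 busy until I4 writes@20)
[I6] 26/27/28/29  (WAW R6: wait I5 write@25)
[I7] 30/31/32/33  (struct: A0 busy until I6 writes@29)
[I8] 31/32/37/38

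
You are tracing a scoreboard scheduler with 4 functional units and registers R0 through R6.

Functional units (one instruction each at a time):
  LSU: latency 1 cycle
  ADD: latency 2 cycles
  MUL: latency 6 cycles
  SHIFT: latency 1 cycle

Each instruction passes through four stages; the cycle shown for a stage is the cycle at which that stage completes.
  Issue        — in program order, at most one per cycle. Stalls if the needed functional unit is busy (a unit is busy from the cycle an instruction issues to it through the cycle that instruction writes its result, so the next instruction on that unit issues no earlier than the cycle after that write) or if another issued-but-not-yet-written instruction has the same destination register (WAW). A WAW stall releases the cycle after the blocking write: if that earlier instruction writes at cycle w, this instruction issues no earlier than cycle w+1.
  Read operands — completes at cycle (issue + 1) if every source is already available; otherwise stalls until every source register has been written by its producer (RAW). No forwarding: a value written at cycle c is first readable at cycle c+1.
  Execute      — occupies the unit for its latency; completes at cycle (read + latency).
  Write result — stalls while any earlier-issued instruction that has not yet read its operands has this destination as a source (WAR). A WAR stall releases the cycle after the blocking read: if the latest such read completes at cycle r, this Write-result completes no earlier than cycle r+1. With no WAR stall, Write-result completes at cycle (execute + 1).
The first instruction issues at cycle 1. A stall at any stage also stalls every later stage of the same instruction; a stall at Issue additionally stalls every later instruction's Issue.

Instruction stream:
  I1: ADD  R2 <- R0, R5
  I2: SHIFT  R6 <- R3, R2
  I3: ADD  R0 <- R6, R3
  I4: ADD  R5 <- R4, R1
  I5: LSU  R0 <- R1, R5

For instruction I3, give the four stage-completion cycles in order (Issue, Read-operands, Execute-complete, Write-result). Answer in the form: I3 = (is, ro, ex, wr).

I3 = (6, 9, 11, 12)

1) issue 1, read 2, done 4, write 5
2) issue 2, read 6, done 7, write 8  <RAW R2: wait I1 write@5>
3) issue 6, read 9, done 11, write 12  <struct: ADD busy until I1 writes@5 / RAW R6: wait I2 write@8>
4) issue 13, read 14, done 16, write 17  <struct: ADD busy until I3 writes@12>
5) issue 14, read 18, done 19, write 20  <RAW R5: wait I4 write@17>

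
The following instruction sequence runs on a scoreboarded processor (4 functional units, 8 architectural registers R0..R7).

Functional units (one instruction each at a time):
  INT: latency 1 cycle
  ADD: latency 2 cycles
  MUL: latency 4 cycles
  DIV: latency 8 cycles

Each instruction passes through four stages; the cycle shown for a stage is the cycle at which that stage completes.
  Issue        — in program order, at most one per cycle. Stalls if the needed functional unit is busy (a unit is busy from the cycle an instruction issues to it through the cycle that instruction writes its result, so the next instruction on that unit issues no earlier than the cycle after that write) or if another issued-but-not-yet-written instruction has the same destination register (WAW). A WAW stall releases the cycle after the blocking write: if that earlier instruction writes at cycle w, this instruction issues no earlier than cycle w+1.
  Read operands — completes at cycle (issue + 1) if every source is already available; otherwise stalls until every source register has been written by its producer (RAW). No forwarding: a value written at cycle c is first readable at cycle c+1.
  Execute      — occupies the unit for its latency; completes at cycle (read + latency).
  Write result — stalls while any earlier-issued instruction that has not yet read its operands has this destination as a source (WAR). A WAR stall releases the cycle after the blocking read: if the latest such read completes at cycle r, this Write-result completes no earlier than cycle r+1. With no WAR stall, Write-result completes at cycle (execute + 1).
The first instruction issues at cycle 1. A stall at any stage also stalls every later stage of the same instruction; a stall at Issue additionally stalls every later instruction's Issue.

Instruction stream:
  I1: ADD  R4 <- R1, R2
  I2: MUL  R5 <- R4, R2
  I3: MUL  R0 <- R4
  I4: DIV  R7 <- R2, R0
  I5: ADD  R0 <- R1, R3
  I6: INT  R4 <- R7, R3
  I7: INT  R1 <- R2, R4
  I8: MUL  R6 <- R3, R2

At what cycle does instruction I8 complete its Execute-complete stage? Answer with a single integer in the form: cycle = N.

cycle = 38

t=1  I1 dispatched to ADD
t=2  I1 operands ready | I2 dispatched to MUL
t=4  I1 complete
t=5  R4←I1
t=6  I2 operands ready
t=10  I2 complete
t=11  R5←I2
t=12  I3 dispatched to MUL
t=13  I3 operands ready | I4 dispatched to DIV
t=17  I3 complete
t=18  R0←I3
t=19  I4 operands ready | I5 dispatched to ADD
t=20  I5 operands ready | I6 dispatched to INT
t=22  I5 complete
t=23  R0←I5
t=27  I4 complete
t=28  R7←I4
t=29  I6 operands ready
t=30  I6 complete
t=31  R4←I6
t=32  I7 dispatched to INT
t=33  I7 operands ready | I8 dispatched to MUL
t=34  I7 complete | I8 operands ready
t=35  R1←I7
t=38  I8 complete
t=39  R6←I8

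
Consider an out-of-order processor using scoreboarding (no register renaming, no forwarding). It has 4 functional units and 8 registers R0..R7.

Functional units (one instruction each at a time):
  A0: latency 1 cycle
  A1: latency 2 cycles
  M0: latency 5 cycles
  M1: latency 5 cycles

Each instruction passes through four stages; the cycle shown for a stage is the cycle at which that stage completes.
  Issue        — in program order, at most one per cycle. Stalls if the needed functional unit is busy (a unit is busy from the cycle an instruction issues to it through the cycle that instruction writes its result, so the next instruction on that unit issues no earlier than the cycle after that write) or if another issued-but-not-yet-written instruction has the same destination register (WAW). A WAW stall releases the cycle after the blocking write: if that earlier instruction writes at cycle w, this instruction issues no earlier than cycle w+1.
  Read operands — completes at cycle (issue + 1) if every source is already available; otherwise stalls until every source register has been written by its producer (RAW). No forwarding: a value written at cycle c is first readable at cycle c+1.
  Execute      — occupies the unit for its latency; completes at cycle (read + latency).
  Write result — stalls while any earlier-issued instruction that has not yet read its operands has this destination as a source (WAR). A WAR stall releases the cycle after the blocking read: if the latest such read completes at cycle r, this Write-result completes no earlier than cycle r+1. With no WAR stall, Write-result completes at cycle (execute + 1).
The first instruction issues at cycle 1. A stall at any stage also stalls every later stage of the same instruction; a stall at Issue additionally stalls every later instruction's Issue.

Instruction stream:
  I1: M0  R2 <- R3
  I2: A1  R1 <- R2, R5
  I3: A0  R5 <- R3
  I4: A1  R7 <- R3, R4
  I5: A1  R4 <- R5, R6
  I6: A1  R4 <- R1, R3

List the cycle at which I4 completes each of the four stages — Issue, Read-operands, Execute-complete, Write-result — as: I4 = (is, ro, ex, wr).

[1] I1→M0
[2] I1 RO; I2→A1
[3] I3→A0
[4] I3 RO
[5] I3 EX
[7] I1 EX
[8] I1 WR R2
[9] I2 RO
[10] I3 WR R5
[11] I2 EX
[12] I2 WR R1
[13] I4→A1
[14] I4 RO
[16] I4 EX
[17] I4 WR R7
[18] I5→A1
[19] I5 RO
[21] I5 EX
[22] I5 WR R4
[23] I6→A1
[24] I6 RO
[26] I6 EX
[27] I6 WR R4

I4 = (13, 14, 16, 17)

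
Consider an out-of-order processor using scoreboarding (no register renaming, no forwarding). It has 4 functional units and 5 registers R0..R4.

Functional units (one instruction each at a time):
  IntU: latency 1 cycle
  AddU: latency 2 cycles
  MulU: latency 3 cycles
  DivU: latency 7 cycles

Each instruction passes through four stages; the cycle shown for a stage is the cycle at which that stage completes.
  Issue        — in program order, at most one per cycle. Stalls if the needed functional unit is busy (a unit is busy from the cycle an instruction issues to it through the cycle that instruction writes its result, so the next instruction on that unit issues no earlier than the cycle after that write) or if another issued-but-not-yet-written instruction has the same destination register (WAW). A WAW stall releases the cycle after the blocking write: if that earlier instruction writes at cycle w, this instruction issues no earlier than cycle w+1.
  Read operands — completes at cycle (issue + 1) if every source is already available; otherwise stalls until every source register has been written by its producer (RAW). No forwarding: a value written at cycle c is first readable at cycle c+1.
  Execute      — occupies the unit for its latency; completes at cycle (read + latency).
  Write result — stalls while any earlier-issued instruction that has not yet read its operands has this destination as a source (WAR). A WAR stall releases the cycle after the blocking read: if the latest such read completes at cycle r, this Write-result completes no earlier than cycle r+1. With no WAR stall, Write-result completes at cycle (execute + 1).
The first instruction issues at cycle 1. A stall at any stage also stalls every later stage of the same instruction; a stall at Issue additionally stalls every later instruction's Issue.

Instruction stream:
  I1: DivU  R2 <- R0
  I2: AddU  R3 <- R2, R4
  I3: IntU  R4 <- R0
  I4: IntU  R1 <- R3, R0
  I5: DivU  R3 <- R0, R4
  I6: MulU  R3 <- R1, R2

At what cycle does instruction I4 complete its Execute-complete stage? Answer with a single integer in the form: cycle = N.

I1 -> (1, 2, 9, 10)
I2 -> (2, 11, 13, 14)  // RAW R2: wait I1 write@10
I3 -> (3, 4, 5, 12)  // WAR R4: wait I2 read@11
I4 -> (13, 15, 16, 17)  // struct: IntU busy until I3 writes@12, RAW R3: wait I2 write@14
I5 -> (15, 16, 23, 24)  // WAW R3: wait I2 write@14
I6 -> (25, 26, 29, 30)  // WAW R3: wait I5 write@24

cycle = 16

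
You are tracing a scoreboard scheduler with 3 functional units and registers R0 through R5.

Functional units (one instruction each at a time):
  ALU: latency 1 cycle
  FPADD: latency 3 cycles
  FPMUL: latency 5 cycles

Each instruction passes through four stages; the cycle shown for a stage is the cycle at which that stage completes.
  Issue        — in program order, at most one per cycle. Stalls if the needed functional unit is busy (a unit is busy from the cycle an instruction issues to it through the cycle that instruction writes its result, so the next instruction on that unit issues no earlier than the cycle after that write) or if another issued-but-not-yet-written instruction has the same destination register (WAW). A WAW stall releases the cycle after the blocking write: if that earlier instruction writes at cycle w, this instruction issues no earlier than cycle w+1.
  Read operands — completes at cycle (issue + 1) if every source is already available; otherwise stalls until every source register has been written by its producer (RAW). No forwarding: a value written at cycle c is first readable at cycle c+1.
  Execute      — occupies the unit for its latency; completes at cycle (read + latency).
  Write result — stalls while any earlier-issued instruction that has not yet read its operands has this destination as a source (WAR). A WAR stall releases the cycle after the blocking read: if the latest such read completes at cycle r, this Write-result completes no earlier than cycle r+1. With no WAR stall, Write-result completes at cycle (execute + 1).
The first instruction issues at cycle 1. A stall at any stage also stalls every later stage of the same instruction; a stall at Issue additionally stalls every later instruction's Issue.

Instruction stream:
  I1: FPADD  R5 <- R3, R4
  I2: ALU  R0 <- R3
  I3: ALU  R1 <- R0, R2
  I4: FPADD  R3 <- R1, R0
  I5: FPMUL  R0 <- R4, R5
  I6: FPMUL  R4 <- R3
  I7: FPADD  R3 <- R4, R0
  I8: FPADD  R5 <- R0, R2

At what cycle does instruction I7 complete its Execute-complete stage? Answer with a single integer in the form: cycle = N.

cycle 1: I1 issues→FPADD
cycle 2: I1 reads; I2 issues→ALU
cycle 3: I2 reads
cycle 4: I2 exec-done
cycle 5: I1 exec-done; I2 writes R0
cycle 6: I1 writes R5; I3 issues→ALU
cycle 7: I3 reads; I4 issues→FPADD
cycle 8: I3 exec-done; I5 issues→FPMUL
cycle 9: I3 writes R1; I5 reads
cycle 10: I4 reads
cycle 13: I4 exec-done
cycle 14: I4 writes R3; I5 exec-done
cycle 15: I5 writes R0
cycle 16: I6 issues→FPMUL
cycle 17: I6 reads; I7 issues→FPADD
cycle 22: I6 exec-done
cycle 23: I6 writes R4
cycle 24: I7 reads
cycle 27: I7 exec-done
cycle 28: I7 writes R3
cycle 29: I8 issues→FPADD
cycle 30: I8 reads
cycle 33: I8 exec-done
cycle 34: I8 writes R5

cycle = 27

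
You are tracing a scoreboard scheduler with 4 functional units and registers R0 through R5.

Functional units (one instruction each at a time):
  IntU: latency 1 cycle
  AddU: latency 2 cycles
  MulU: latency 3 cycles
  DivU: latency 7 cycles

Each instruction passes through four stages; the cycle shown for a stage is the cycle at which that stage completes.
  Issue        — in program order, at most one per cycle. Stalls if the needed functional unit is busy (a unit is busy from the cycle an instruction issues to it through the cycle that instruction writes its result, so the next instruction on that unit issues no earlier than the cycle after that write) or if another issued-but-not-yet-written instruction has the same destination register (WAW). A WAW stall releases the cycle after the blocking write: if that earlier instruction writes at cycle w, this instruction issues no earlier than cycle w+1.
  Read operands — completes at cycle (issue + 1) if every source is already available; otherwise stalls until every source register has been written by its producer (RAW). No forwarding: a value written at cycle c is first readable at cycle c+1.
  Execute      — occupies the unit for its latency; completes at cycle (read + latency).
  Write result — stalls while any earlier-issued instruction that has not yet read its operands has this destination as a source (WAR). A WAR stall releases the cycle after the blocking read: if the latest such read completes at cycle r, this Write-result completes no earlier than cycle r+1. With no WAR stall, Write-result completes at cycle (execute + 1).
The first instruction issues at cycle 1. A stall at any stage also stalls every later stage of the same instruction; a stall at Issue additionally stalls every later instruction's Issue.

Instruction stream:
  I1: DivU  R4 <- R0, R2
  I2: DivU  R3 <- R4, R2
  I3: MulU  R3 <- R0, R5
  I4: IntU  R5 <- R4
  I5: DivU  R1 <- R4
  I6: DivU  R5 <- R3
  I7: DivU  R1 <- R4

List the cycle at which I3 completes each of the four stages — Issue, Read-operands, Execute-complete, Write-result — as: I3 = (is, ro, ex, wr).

I3 = (21, 22, 25, 26)

1) issue 1, read 2, done 9, write 10
2) issue 11, read 12, done 19, write 20  <struct: DivU busy until I1 writes@10>
3) issue 21, read 22, done 25, write 26  <WAW R3: wait I2 write@20>
4) issue 22, read 23, done 24, write 25
5) issue 23, read 24, done 31, write 32
6) issue 33, read 34, done 41, write 42  <struct: DivU busy until I5 writes@32>
7) issue 43, read 44, done 51, write 52  <struct: DivU busy until I6 writes@42>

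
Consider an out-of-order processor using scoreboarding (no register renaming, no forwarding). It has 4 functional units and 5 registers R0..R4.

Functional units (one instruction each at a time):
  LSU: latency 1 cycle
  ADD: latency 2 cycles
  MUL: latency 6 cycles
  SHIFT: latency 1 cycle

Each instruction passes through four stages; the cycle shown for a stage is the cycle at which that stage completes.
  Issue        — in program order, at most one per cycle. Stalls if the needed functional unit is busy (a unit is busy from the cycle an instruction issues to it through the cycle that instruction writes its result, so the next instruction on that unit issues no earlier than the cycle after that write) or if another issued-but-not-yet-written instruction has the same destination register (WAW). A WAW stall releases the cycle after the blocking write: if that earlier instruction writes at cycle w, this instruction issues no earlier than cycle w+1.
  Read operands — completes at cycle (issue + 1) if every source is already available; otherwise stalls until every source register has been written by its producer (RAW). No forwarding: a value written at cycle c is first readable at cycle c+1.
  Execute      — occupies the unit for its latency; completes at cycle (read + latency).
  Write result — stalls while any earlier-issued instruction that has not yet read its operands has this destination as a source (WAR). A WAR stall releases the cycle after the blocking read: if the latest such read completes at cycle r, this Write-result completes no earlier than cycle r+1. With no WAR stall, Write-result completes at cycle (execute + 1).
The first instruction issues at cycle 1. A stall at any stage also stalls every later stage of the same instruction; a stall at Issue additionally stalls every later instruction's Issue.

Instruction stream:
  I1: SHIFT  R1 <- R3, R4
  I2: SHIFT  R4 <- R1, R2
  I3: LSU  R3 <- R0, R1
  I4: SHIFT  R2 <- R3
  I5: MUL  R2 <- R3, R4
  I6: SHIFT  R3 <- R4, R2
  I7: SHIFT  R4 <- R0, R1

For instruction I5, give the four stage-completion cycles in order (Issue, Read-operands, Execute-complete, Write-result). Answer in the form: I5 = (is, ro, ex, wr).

I5 = (13, 14, 20, 21)

t=1  I1→SHIFT
t=2  I1 RO
t=3  I1 EX
t=4  I1 WR R1
t=5  I2→SHIFT
t=6  I2 RO | I3→LSU
t=7  I2 EX | I3 RO
t=8  I2 WR R4 | I3 EX
t=9  I3 WR R3 | I4→SHIFT
t=10  I4 RO
t=11  I4 EX
t=12  I4 WR R2
t=13  I5→MUL
t=14  I5 RO | I6→SHIFT
t=20  I5 EX
t=21  I5 WR R2
t=22  I6 RO
t=23  I6 EX
t=24  I6 WR R3
t=25  I7→SHIFT
t=26  I7 RO
t=27  I7 EX
t=28  I7 WR R4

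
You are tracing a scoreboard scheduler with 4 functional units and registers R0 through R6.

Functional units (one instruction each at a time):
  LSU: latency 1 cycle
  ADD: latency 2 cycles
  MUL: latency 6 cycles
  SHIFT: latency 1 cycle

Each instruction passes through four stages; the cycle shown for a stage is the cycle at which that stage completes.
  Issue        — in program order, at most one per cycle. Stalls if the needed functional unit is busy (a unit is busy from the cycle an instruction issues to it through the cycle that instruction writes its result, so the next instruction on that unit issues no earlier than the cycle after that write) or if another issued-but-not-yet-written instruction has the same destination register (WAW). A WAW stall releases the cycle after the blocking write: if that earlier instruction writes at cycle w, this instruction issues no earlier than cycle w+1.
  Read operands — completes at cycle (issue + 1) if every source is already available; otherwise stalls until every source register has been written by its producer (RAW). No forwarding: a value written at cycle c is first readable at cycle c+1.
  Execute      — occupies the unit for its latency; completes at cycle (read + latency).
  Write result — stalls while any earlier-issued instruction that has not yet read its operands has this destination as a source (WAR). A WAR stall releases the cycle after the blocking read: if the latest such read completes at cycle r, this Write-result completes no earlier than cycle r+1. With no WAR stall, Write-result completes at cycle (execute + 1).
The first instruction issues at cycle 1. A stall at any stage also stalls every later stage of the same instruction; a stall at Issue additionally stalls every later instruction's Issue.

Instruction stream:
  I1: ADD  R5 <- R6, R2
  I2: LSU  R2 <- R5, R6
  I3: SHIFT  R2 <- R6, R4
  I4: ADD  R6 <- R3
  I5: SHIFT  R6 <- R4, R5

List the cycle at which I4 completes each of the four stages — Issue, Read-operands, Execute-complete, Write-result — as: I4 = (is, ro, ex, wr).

I4 = (10, 11, 13, 14)

[I1] 1/2/4/5
[I2] 2/6/7/8  (RAW R5: wait I1 write@5)
[I3] 9/10/11/12  (WAW R2: wait I2 write@8)
[I4] 10/11/13/14
[I5] 15/16/17/18  (WAW R6: wait I4 write@14)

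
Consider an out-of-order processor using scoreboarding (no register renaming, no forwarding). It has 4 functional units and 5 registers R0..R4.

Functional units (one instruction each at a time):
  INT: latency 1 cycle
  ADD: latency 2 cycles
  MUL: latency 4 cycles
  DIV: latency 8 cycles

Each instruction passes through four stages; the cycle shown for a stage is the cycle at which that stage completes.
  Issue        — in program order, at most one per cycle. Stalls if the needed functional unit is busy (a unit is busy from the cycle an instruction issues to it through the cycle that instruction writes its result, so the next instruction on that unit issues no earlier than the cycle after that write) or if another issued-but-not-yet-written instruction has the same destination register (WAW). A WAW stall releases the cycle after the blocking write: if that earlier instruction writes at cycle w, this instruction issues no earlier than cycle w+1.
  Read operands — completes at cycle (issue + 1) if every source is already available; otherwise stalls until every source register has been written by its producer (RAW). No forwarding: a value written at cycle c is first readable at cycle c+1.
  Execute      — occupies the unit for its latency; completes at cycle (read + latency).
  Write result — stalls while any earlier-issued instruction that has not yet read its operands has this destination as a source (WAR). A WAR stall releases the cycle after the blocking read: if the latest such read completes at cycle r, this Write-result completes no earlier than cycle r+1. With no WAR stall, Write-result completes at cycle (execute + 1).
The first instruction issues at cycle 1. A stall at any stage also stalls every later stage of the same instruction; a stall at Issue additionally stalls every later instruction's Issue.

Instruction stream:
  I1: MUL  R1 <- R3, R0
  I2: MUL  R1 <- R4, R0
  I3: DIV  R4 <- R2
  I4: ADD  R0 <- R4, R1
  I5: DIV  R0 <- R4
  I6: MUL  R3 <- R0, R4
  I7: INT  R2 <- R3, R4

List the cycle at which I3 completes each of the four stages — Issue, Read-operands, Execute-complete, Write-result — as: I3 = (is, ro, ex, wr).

1) issue 1, read 2, done 6, write 7
2) issue 8, read 9, done 13, write 14  <struct: MUL busy until I1 writes@7>
3) issue 9, read 10, done 18, write 19
4) issue 10, read 20, done 22, write 23  <RAW R4: wait I3 write@19>
5) issue 24, read 25, done 33, write 34  <WAW R0: wait I4 write@23>
6) issue 25, read 35, done 39, write 40  <RAW R0: wait I5 write@34>
7) issue 26, read 41, done 42, write 43  <RAW R3: wait I6 write@40>

I3 = (9, 10, 18, 19)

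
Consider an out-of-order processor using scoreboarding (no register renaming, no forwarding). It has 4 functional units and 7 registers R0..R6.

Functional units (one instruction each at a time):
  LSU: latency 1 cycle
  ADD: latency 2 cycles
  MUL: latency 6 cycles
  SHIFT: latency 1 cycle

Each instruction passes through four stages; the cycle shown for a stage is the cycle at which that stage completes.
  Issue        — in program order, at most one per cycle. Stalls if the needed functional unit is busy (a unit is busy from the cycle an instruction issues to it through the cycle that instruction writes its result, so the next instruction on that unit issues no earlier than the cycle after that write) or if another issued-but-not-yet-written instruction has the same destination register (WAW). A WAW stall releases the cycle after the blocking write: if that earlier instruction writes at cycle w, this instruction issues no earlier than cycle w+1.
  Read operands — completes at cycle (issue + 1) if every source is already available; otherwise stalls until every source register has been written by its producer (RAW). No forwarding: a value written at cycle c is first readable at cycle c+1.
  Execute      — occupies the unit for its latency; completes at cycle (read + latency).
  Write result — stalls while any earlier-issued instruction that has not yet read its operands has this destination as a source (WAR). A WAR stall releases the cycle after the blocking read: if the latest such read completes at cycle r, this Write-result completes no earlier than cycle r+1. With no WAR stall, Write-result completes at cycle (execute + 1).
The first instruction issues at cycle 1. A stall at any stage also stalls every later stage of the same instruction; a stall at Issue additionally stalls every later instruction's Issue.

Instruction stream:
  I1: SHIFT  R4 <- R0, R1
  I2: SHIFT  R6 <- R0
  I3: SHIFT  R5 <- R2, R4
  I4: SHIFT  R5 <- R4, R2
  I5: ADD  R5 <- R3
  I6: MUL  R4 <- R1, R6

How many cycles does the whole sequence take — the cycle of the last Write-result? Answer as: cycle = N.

1) issue 1, read 2, done 3, write 4
2) issue 5, read 6, done 7, write 8  <struct: SHIFT busy until I1 writes@4>
3) issue 9, read 10, done 11, write 12  <struct: SHIFT busy until I2 writes@8>
4) issue 13, read 14, done 15, write 16  <struct: SHIFT busy until I3 writes@12>
5) issue 17, read 18, done 20, write 21  <WAW R5: wait I4 write@16>
6) issue 18, read 19, done 25, write 26

cycle = 26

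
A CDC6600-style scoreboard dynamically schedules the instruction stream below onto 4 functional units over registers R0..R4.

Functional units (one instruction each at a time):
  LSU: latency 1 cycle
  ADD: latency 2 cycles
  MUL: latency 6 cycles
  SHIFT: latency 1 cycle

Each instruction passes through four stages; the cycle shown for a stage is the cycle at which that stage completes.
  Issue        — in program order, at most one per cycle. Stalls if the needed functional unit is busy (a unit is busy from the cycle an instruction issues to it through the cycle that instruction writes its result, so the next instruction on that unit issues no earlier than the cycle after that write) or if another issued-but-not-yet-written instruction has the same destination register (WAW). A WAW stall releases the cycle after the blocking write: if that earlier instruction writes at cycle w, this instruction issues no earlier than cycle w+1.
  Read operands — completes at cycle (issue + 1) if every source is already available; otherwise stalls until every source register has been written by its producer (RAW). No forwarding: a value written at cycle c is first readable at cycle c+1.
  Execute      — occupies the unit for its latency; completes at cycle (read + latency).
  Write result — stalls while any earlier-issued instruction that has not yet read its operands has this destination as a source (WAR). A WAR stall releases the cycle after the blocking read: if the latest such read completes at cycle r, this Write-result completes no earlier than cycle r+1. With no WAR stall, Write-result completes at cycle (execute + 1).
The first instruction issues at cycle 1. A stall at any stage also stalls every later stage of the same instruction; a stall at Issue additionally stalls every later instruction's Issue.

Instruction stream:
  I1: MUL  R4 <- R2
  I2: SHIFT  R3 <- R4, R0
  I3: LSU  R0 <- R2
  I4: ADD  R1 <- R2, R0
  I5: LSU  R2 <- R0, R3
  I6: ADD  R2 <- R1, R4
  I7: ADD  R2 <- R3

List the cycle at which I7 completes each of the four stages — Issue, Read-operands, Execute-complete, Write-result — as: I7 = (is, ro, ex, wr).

I7 = (21, 22, 24, 25)

[1] issue I1 (MUL)
[2] I1 read-ops | issue I2 (SHIFT)
[3] issue I3 (LSU)
[4] I3 read-ops | issue I4 (ADD)
[5] I3 finished on LSU
[8] I1 finished on MUL
[9] I1→R4
[10] I2 read-ops
[11] I2 finished on SHIFT | I3→R0
[12] I2→R3 | I4 read-ops | issue I5 (LSU)
[13] I5 read-ops
[14] I4 finished on ADD | I5 finished on LSU
[15] I4→R1 | I5→R2
[16] issue I6 (ADD)
[17] I6 read-ops
[19] I6 finished on ADD
[20] I6→R2
[21] issue I7 (ADD)
[22] I7 read-ops
[24] I7 finished on ADD
[25] I7→R2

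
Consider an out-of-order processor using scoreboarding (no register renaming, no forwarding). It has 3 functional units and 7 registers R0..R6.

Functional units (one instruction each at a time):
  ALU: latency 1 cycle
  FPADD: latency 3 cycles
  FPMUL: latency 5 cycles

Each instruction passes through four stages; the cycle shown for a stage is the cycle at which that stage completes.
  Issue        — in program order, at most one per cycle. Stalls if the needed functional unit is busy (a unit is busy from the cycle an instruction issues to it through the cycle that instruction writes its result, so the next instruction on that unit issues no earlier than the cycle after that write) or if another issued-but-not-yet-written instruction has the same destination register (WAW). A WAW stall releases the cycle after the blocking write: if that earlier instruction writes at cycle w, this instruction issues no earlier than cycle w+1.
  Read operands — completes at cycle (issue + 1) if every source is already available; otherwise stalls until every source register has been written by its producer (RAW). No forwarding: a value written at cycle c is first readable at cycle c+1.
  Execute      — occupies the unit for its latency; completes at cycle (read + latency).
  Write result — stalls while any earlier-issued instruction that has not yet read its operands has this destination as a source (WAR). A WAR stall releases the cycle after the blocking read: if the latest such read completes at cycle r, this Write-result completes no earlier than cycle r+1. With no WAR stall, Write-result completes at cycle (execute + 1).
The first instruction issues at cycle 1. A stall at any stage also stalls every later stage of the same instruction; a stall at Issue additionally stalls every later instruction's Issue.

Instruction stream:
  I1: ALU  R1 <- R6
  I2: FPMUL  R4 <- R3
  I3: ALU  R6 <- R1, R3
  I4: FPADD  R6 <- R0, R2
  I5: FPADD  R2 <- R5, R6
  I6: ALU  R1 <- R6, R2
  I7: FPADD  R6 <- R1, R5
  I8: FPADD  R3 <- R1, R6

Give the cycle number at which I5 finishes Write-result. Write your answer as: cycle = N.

cycle = 20

1) issue 1, read 2, done 3, write 4
2) issue 2, read 3, done 8, write 9
3) issue 5, read 6, done 7, write 8  <struct: ALU busy until I1 writes@4>
4) issue 9, read 10, done 13, write 14  <WAW R6: wait I3 write@8>
5) issue 15, read 16, done 19, write 20  <struct: FPADD busy until I4 writes@14>
6) issue 16, read 21, done 22, write 23  <RAW R2: wait I5 write@20>
7) issue 21, read 24, done 27, write 28  <struct: FPADD busy until I5 writes@20 / RAW R1: wait I6 write@23>
8) issue 29, read 30, done 33, write 34  <struct: FPADD busy until I7 writes@28>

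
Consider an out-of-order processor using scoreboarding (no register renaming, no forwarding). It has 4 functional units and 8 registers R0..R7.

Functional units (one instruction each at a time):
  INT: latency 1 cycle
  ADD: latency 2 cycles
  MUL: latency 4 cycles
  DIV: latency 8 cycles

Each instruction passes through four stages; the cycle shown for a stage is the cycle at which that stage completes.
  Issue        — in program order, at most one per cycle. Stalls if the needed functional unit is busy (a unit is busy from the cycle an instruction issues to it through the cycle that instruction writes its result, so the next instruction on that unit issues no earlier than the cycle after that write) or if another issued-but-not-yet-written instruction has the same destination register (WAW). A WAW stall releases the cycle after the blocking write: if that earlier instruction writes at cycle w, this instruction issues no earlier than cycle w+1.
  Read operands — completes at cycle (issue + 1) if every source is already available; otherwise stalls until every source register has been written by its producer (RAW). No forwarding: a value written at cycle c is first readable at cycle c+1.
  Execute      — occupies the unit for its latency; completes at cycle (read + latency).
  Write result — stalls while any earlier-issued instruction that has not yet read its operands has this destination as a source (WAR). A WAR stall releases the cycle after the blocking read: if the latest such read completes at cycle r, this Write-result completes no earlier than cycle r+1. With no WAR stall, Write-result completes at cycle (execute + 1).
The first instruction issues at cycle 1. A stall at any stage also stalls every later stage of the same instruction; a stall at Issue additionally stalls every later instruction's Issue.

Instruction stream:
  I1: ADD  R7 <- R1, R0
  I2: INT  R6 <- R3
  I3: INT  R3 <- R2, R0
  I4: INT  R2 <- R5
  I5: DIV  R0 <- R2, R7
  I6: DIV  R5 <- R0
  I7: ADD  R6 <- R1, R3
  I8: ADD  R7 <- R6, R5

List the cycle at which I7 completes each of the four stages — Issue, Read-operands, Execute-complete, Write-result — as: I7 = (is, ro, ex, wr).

[I1] 1/2/4/5
[I2] 2/3/4/5
[I3] 6/7/8/9  (struct: INT busy until I2 writes@5)
[I4] 10/11/12/13  (struct: INT busy until I3 writes@9)
[I5] 11/14/22/23  (RAW R2: wait I4 write@13)
[I6] 24/25/33/34  (struct: DIV busy until I5 writes@23)
[I7] 25/26/28/29
[I8] 30/35/37/38  (struct: ADD busy until I7 writes@29; RAW R5: wait I6 write@34)

I7 = (25, 26, 28, 29)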